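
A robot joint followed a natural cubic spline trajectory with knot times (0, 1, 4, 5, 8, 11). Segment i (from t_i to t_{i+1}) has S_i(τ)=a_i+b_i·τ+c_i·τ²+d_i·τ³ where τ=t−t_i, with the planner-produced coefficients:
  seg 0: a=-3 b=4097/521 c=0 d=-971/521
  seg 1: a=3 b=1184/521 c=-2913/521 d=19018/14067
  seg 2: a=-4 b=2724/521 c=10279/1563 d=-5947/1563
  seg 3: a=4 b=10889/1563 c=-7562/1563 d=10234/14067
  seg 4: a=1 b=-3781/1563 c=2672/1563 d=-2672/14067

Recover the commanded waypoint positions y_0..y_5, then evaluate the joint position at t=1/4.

y_0 = S_0(0) = a_0 = -3
y_1 = S_1(0) = a_1 = 3
y_2 = S_2(0) = a_2 = -4
y_3 = S_3(0) = a_3 = 4
y_4 = S_4(0) = a_4 = 1
y_5 = S_4(3) = 4
t_q=1/4 is in segment 0 (τ=1/4); S_0(τ)=-35451/33344

y_0=-3 y_1=3 y_2=-4 y_3=4 y_4=1 y_5=4
S(1/4) = -35451/33344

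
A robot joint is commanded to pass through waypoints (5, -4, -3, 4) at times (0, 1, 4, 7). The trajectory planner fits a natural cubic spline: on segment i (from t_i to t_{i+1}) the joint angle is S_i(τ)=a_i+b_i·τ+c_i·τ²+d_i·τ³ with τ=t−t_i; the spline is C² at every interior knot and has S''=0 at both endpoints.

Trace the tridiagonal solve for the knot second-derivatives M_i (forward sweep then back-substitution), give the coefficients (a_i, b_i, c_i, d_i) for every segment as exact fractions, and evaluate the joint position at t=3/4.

  seg 0: a=5 b=-889/87 c=0 d=106/87
  seg 1: a=-4 b=-571/87 c=106/29 d=-118/261
  seg 2: a=-3 b=275/87 c=-12/29 d=4/87
S(3/4) = -1995/928

Δ: Δ0=-9, Δ1=1/3, Δ2=7/3
row 1: diag=8, rhs=56; c'=3/8, d'=7
row 2: denom=12−3·3/8=87/8; d'=(12−3·7)/(87/8)=-24/29
back: M2=-24/29
back: M1=7−3/8·-24/29=212/29
M: M0=0, M1=212/29, M2=-24/29, M3=0
seg 0: a=5, c=M0/2=0, d=(M1−M0)/(6·1)=106/87, b=Δ0−h0·(2M0+M1)/6=-889/87
seg 1: a=-4, c=M1/2=106/29, d=(M2−M1)/(6·3)=-118/261, b=Δ1−h1·(2M1+M2)/6=-571/87
seg 2: a=-3, c=M2/2=-12/29, d=(M3−M2)/(6·3)=4/87, b=Δ2−h2·(2M2+M3)/6=275/87
t_q=3/4 → seg 0, τ=3/4; S=5+-889/87·τ+0·τ²+106/87·τ³=-1995/928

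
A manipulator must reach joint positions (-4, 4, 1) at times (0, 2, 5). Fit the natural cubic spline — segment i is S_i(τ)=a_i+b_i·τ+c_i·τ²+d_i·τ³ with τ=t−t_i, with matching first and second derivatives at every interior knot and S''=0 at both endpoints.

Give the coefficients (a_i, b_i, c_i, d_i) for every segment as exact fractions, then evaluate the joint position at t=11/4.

  seg 0: a=-4 b=5 c=0 d=-1/4
  seg 1: a=4 b=2 c=-3/2 d=1/6
S(11/4) = 605/128

Δ: Δ0=4, Δ1=-1
row 1: diag=10, rhs=-30; c'=3/10, d'=-3
back: M1=-3
M: M0=0, M1=-3, M2=0
seg 0: a=-4, c=M0/2=0, d=(M1−M0)/(6·2)=-1/4, b=Δ0−h0·(2M0+M1)/6=5
seg 1: a=4, c=M1/2=-3/2, d=(M2−M1)/(6·3)=1/6, b=Δ1−h1·(2M1+M2)/6=2
t_q=11/4 → seg 1, τ=3/4; S=4+2·τ+-3/2·τ²+1/6·τ³=605/128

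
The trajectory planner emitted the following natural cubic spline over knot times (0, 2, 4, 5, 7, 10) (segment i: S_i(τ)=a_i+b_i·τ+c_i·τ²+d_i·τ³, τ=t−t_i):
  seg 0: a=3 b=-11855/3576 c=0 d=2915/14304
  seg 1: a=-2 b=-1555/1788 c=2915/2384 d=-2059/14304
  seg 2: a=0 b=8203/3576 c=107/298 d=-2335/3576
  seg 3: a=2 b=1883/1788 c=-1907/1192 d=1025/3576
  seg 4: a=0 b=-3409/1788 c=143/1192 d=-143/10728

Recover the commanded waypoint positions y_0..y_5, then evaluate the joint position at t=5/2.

y_0=3 y_1=-2 y_2=0 y_3=2 y_4=0 y_5=-5
S(5/2) = -81901/38144

y_0 = S_0(0) = a_0 = 3
y_1 = S_1(0) = a_1 = -2
y_2 = S_2(0) = a_2 = 0
y_3 = S_3(0) = a_3 = 2
y_4 = S_4(0) = a_4 = 0
y_5 = S_4(3) = -5
t_q=5/2 is in segment 1 (τ=1/2); S_1(τ)=-81901/38144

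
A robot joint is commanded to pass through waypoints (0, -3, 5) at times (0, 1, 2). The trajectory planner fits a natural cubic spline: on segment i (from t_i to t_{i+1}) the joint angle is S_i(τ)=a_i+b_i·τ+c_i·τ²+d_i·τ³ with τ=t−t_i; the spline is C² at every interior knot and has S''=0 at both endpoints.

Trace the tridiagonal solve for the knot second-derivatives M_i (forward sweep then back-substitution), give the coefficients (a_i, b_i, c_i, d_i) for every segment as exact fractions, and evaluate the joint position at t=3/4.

Δ: Δ0=-3, Δ1=8
row 1: diag=4, rhs=66; c'=1/4, d'=33/2
back: M1=33/2
M: M0=0, M1=33/2, M2=0
seg 0: a=0, c=M0/2=0, d=(M1−M0)/(6·1)=11/4, b=Δ0−h0·(2M0+M1)/6=-23/4
seg 1: a=-3, c=M1/2=33/4, d=(M2−M1)/(6·1)=-11/4, b=Δ1−h1·(2M1+M2)/6=5/2
t_q=3/4 → seg 0, τ=3/4; S=0+-23/4·τ+0·τ²+11/4·τ³=-807/256

  seg 0: a=0 b=-23/4 c=0 d=11/4
  seg 1: a=-3 b=5/2 c=33/4 d=-11/4
S(3/4) = -807/256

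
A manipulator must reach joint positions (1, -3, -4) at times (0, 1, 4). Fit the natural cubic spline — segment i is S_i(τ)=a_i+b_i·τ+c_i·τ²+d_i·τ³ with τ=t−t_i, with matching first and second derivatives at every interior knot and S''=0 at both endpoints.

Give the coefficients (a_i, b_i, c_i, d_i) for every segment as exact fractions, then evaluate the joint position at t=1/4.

  seg 0: a=1 b=-107/24 c=0 d=11/24
  seg 1: a=-3 b=-37/12 c=11/8 d=-11/72
S(1/4) = -55/512

Δ: Δ0=-4, Δ1=-1/3
row 1: diag=8, rhs=22; c'=3/8, d'=11/4
back: M1=11/4
M: M0=0, M1=11/4, M2=0
seg 0: a=1, c=M0/2=0, d=(M1−M0)/(6·1)=11/24, b=Δ0−h0·(2M0+M1)/6=-107/24
seg 1: a=-3, c=M1/2=11/8, d=(M2−M1)/(6·3)=-11/72, b=Δ1−h1·(2M1+M2)/6=-37/12
t_q=1/4 → seg 0, τ=1/4; S=1+-107/24·τ+0·τ²+11/24·τ³=-55/512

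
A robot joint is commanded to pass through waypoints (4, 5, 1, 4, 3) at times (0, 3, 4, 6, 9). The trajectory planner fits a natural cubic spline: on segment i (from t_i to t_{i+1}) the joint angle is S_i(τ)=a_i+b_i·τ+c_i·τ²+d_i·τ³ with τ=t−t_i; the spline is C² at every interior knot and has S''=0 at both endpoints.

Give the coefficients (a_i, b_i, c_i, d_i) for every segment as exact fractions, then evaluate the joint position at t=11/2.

  seg 0: a=4 b=175/73 c=0 d=-452/1971
  seg 1: a=5 b=-277/73 c=-452/219 d=407/219
  seg 2: a=1 b=-514/219 c=769/219 d=-1391/1752
  seg 3: a=4 b=317/146 c=-1097/876 d=1097/7884
S(11/2) = 12617/4672

Δ: Δ0=1/3, Δ1=-4, Δ2=3/2, Δ3=-1/3
row 1: diag=8, rhs=-26; c'=1/8, d'=-13/4
row 2: denom=6−1·1/8=47/8; d'=(33−1·-13/4)/(47/8)=290/47
row 3: denom=10−2·16/47=438/47; d'=(-11−2·290/47)/(438/47)=-1097/438
back: M3=-1097/438
back: M2=290/47−16/47·-1097/438=1538/219
back: M1=-13/4−1/8·1538/219=-904/219
M: M0=0, M1=-904/219, M2=1538/219, M3=-1097/438, M4=0
seg 0: a=4, c=M0/2=0, d=(M1−M0)/(6·3)=-452/1971, b=Δ0−h0·(2M0+M1)/6=175/73
seg 1: a=5, c=M1/2=-452/219, d=(M2−M1)/(6·1)=407/219, b=Δ1−h1·(2M1+M2)/6=-277/73
seg 2: a=1, c=M2/2=769/219, d=(M3−M2)/(6·2)=-1391/1752, b=Δ2−h2·(2M2+M3)/6=-514/219
seg 3: a=4, c=M3/2=-1097/876, d=(M4−M3)/(6·3)=1097/7884, b=Δ3−h3·(2M3+M4)/6=317/146
t_q=11/2 → seg 2, τ=3/2; S=1+-514/219·τ+769/219·τ²+-1391/1752·τ³=12617/4672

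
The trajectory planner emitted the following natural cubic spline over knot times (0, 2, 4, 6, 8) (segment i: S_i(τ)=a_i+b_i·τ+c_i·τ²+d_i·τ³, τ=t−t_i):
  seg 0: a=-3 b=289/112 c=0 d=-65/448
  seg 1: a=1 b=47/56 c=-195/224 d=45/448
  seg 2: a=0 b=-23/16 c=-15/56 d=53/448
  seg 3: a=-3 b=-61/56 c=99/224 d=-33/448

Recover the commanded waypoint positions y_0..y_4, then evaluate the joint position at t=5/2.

y_0=-3 y_1=1 y_2=0 y_3=-3 y_4=-4
S(5/2) = 4353/3584

y_0 = S_0(0) = a_0 = -3
y_1 = S_1(0) = a_1 = 1
y_2 = S_2(0) = a_2 = 0
y_3 = S_3(0) = a_3 = -3
y_4 = S_3(2) = -4
t_q=5/2 is in segment 1 (τ=1/2); S_1(τ)=4353/3584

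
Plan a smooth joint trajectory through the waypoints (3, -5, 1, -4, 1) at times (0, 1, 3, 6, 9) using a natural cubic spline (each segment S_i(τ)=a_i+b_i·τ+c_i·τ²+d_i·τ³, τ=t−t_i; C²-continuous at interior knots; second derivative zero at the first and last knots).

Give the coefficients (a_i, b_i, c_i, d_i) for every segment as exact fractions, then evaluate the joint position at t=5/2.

Δ: Δ0=-8, Δ1=3, Δ2=-5/3, Δ3=5/3
row 1: diag=6, rhs=66; c'=1/3, d'=11
row 2: denom=10−2·1/3=28/3; d'=(-28−2·11)/(28/3)=-75/14
row 3: denom=12−3·9/28=309/28; d'=(20−3·-75/14)/(309/28)=1010/309
back: M3=1010/309
back: M2=-75/14−9/28·1010/309=-660/103
back: M1=11−1/3·-660/103=1353/103
M: M0=0, M1=1353/103, M2=-660/103, M3=1010/309, M4=0
seg 0: a=3, c=M0/2=0, d=(M1−M0)/(6·1)=451/206, b=Δ0−h0·(2M0+M1)/6=-2099/206
seg 1: a=-5, c=M1/2=1353/206, d=(M2−M1)/(6·2)=-671/412, b=Δ1−h1·(2M1+M2)/6=-373/103
seg 2: a=1, c=M2/2=-330/103, d=(M3−M2)/(6·3)=1495/2781, b=Δ2−h2·(2M2+M3)/6=320/103
seg 3: a=-4, c=M3/2=505/309, d=(M4−M3)/(6·3)=-505/2781, b=Δ3−h3·(2M3+M4)/6=-165/103
t_q=5/2 → seg 1, τ=3/2; S=-5+-373/103·τ+1353/206·τ²+-671/412·τ³=-3793/3296

  seg 0: a=3 b=-2099/206 c=0 d=451/206
  seg 1: a=-5 b=-373/103 c=1353/206 d=-671/412
  seg 2: a=1 b=320/103 c=-330/103 d=1495/2781
  seg 3: a=-4 b=-165/103 c=505/309 d=-505/2781
S(5/2) = -3793/3296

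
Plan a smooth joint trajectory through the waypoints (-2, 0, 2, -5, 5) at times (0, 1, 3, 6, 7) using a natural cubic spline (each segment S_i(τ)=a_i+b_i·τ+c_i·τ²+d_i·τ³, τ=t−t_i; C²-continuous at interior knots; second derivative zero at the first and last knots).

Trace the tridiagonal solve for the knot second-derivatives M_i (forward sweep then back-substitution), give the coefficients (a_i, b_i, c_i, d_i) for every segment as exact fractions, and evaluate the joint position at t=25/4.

  seg 0: a=-2 b=2195/1182 c=0 d=169/1182
  seg 1: a=0 b=1351/591 c=169/394 d=-1267/2364
  seg 2: a=2 b=-1436/591 c=-549/197 d=1666/1773
  seg 3: a=-5 b=3676/591 c=1117/197 d=-1117/591
S(25/4) = -39339/12608

Δ: Δ0=2, Δ1=1, Δ2=-7/3, Δ3=10
row 1: diag=6, rhs=-6; c'=1/3, d'=-1
row 2: denom=10−2·1/3=28/3; d'=(-20−2·-1)/(28/3)=-27/14
row 3: denom=8−3·9/28=197/28; d'=(74−3·-27/14)/(197/28)=2234/197
back: M3=2234/197
back: M2=-27/14−9/28·2234/197=-1098/197
back: M1=-1−1/3·-1098/197=169/197
M: M0=0, M1=169/197, M2=-1098/197, M3=2234/197, M4=0
seg 0: a=-2, c=M0/2=0, d=(M1−M0)/(6·1)=169/1182, b=Δ0−h0·(2M0+M1)/6=2195/1182
seg 1: a=0, c=M1/2=169/394, d=(M2−M1)/(6·2)=-1267/2364, b=Δ1−h1·(2M1+M2)/6=1351/591
seg 2: a=2, c=M2/2=-549/197, d=(M3−M2)/(6·3)=1666/1773, b=Δ2−h2·(2M2+M3)/6=-1436/591
seg 3: a=-5, c=M3/2=1117/197, d=(M4−M3)/(6·1)=-1117/591, b=Δ3−h3·(2M3+M4)/6=3676/591
t_q=25/4 → seg 3, τ=1/4; S=-5+3676/591·τ+1117/197·τ²+-1117/591·τ³=-39339/12608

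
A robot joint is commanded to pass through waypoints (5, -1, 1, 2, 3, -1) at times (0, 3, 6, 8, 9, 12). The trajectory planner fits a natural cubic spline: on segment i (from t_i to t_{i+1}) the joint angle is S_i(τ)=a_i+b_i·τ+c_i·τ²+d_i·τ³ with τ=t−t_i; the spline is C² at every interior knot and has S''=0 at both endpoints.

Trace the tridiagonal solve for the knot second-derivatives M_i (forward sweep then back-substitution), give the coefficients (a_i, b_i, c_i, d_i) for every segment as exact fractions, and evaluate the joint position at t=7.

Δ: Δ0=-2, Δ1=2/3, Δ2=1/2, Δ3=1, Δ4=-4/3
row 1: diag=12, rhs=16; c'=1/4, d'=4/3
row 2: denom=10−3·1/4=37/4; d'=(-1−3·4/3)/(37/4)=-20/37
row 3: denom=6−2·8/37=206/37; d'=(3−2·-20/37)/(206/37)=151/206
row 4: denom=8−1·37/206=1611/206; d'=(-14−1·151/206)/(1611/206)=-3035/1611
back: M4=-3035/1611
back: M3=151/206−37/206·-3035/1611=1726/1611
back: M2=-20/37−8/37·1726/1611=-1244/1611
back: M1=4/3−1/4·-1244/1611=2459/1611
M: M0=0, M1=2459/1611, M2=-1244/1611, M3=1726/1611, M4=-3035/1611, M5=0
seg 0: a=5, c=M0/2=0, d=(M1−M0)/(6·3)=2459/28998, b=Δ0−h0·(2M0+M1)/6=-8903/3222
seg 1: a=-1, c=M1/2=2459/3222, d=(M2−M1)/(6·3)=-3703/28998, b=Δ1−h1·(2M1+M2)/6=-763/1611
seg 2: a=1, c=M2/2=-622/1611, d=(M3−M2)/(6·2)=55/358, b=Δ2−h2·(2M2+M3)/6=2119/3222
seg 3: a=2, c=M3/2=863/1611, d=(M4−M3)/(6·1)=-529/1074, b=Δ3−h3·(2M3+M4)/6=3083/3222
seg 4: a=3, c=M4/2=-3035/3222, d=(M5−M4)/(6·3)=3035/28998, b=Δ4−h4·(2M4+M5)/6=887/1611
t_q=7 → seg 2, τ=1; S=1+2119/3222·τ+-622/1611·τ²+55/358·τ³=2296/1611

  seg 0: a=5 b=-8903/3222 c=0 d=2459/28998
  seg 1: a=-1 b=-763/1611 c=2459/3222 d=-3703/28998
  seg 2: a=1 b=2119/3222 c=-622/1611 d=55/358
  seg 3: a=2 b=3083/3222 c=863/1611 d=-529/1074
  seg 4: a=3 b=887/1611 c=-3035/3222 d=3035/28998
S(7) = 2296/1611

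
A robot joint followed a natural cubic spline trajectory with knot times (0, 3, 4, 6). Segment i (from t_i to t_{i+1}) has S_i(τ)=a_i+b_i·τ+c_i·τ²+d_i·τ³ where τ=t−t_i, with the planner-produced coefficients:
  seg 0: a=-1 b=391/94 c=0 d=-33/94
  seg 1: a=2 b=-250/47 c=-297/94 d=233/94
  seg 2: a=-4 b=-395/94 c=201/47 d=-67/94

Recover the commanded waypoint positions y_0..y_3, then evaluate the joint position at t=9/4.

y_0=-1 y_1=2 y_2=-4 y_3=-1
S(9/4) = 26231/6016

y_0 = S_0(0) = a_0 = -1
y_1 = S_1(0) = a_1 = 2
y_2 = S_2(0) = a_2 = -4
y_3 = S_2(2) = -1
t_q=9/4 is in segment 0 (τ=9/4); S_0(τ)=26231/6016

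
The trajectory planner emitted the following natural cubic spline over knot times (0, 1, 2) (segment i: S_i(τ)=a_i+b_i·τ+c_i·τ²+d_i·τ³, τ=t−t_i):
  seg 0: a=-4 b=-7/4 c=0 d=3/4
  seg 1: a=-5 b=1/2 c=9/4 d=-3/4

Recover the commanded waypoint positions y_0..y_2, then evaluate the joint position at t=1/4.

y_0=-4 y_1=-5 y_2=-3
S(1/4) = -1133/256

y_0 = S_0(0) = a_0 = -4
y_1 = S_1(0) = a_1 = -5
y_2 = S_1(1) = -3
t_q=1/4 is in segment 0 (τ=1/4); S_0(τ)=-1133/256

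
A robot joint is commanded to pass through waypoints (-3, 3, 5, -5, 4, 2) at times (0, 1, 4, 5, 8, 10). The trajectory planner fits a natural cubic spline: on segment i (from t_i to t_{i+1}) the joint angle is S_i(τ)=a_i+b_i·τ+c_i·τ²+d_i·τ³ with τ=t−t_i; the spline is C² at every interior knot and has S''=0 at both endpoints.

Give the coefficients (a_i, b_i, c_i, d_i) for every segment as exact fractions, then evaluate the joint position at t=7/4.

Δ: Δ0=6, Δ1=2/3, Δ2=-10, Δ3=3, Δ4=-1
row 1: diag=8, rhs=-32; c'=3/8, d'=-4
row 2: denom=8−3·3/8=55/8; d'=(-64−3·-4)/(55/8)=-416/55
row 3: denom=8−1·8/55=432/55; d'=(78−1·-416/55)/(432/55)=2353/216
row 4: denom=10−3·55/144=425/48; d'=(-24−3·2353/216)/(425/48)=-8162/1275
back: M4=-8162/1275
back: M3=2353/216−55/144·-8162/1275=10204/765
back: M2=-416/55−8/55·10204/765=-36352/3825
back: M1=-4−3/8·-36352/3825=-556/1275
M: M0=0, M1=-556/1275, M2=-36352/3825, M3=10204/765, M4=-8162/1275, M5=0
seg 0: a=-3, c=M0/2=0, d=(M1−M0)/(6·1)=-278/3825, b=Δ0−h0·(2M0+M1)/6=23228/3825
seg 1: a=3, c=M1/2=-278/1275, d=(M2−M1)/(6·3)=-17342/34425, b=Δ1−h1·(2M1+M2)/6=22394/3825
seg 2: a=5, c=M2/2=-18176/3825, d=(M3−M2)/(6·1)=1618/425, b=Δ2−h2·(2M2+M3)/6=-34636/3825
seg 3: a=-5, c=M3/2=5102/765, d=(M4−M3)/(6·3)=-37753/34425, b=Δ3−h3·(2M3+M4)/6=-1606/225
seg 4: a=4, c=M4/2=-4081/1275, d=(M5−M4)/(6·2)=4081/7650, b=Δ4−h4·(2M4+M5)/6=12499/3825
t_q=7/4 → seg 1, τ=3/4; S=3+22394/3825·τ+-278/1275·τ²+-17342/34425·τ³=95959/13600

  seg 0: a=-3 b=23228/3825 c=0 d=-278/3825
  seg 1: a=3 b=22394/3825 c=-278/1275 d=-17342/34425
  seg 2: a=5 b=-34636/3825 c=-18176/3825 d=1618/425
  seg 3: a=-5 b=-1606/225 c=5102/765 d=-37753/34425
  seg 4: a=4 b=12499/3825 c=-4081/1275 d=4081/7650
S(7/4) = 95959/13600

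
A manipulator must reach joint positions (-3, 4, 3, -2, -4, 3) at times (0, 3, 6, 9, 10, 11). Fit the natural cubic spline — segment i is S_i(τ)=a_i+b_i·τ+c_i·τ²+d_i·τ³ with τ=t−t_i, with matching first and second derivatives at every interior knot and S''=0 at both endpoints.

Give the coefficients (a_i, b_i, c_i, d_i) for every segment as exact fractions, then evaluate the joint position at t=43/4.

  seg 0: a=-3 b=3784/1251 c=0 d=-865/11259
  seg 1: a=4 b=1189/1251 c=-865/1251 d=989/11259
  seg 2: a=3 b=-1034/1251 c=124/1251 d=-1423/11259
  seg 3: a=-2 b=-4559/1251 c=-433/417 d=3356/1251
  seg 4: a=-4 b=2911/1251 c=2923/417 d=-2923/1251
S(43/4) = 18745/26688

Δ: Δ0=7/3, Δ1=-1/3, Δ2=-5/3, Δ3=-2, Δ4=7
row 1: diag=12, rhs=-16; c'=1/4, d'=-4/3
row 2: denom=12−3·1/4=45/4; d'=(-8−3·-4/3)/(45/4)=-16/45
row 3: denom=8−3·4/15=36/5; d'=(-2−3·-16/45)/(36/5)=-7/54
row 4: denom=4−1·5/36=139/36; d'=(54−1·-7/54)/(139/36)=5846/417
back: M4=5846/417
back: M3=-7/54−5/36·5846/417=-866/417
back: M2=-16/45−4/15·-866/417=248/1251
back: M1=-4/3−1/4·248/1251=-1730/1251
M: M0=0, M1=-1730/1251, M2=248/1251, M3=-866/417, M4=5846/417, M5=0
seg 0: a=-3, c=M0/2=0, d=(M1−M0)/(6·3)=-865/11259, b=Δ0−h0·(2M0+M1)/6=3784/1251
seg 1: a=4, c=M1/2=-865/1251, d=(M2−M1)/(6·3)=989/11259, b=Δ1−h1·(2M1+M2)/6=1189/1251
seg 2: a=3, c=M2/2=124/1251, d=(M3−M2)/(6·3)=-1423/11259, b=Δ2−h2·(2M2+M3)/6=-1034/1251
seg 3: a=-2, c=M3/2=-433/417, d=(M4−M3)/(6·1)=3356/1251, b=Δ3−h3·(2M3+M4)/6=-4559/1251
seg 4: a=-4, c=M4/2=2923/417, d=(M5−M4)/(6·1)=-2923/1251, b=Δ4−h4·(2M4+M5)/6=2911/1251
t_q=43/4 → seg 4, τ=3/4; S=-4+2911/1251·τ+2923/417·τ²+-2923/1251·τ³=18745/26688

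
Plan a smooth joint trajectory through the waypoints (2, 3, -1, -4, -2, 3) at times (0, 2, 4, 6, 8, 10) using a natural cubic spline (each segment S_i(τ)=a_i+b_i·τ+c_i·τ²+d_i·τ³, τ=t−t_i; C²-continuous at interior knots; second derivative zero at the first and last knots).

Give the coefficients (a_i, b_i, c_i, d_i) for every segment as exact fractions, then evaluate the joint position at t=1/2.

Δ: Δ0=1/2, Δ1=-2, Δ2=-3/2, Δ3=1, Δ4=5/2
row 1: diag=8, rhs=-15; c'=1/4, d'=-15/8
row 2: denom=8−2·1/4=15/2; d'=(3−2·-15/8)/(15/2)=9/10
row 3: denom=8−2·4/15=112/15; d'=(15−2·9/10)/(112/15)=99/56
row 4: denom=8−2·15/56=209/28; d'=(9−2·99/56)/(209/28)=153/209
back: M4=153/209
back: M3=99/56−15/56·153/209=657/418
back: M2=9/10−4/15·657/418=201/418
back: M1=-15/8−1/4·201/418=-417/209
M: M0=0, M1=-417/209, M2=201/418, M3=657/418, M4=153/209, M5=0
seg 0: a=2, c=M0/2=0, d=(M1−M0)/(6·2)=-139/836, b=Δ0−h0·(2M0+M1)/6=487/418
seg 1: a=3, c=M1/2=-417/418, d=(M2−M1)/(6·2)=345/1672, b=Δ1−h1·(2M1+M2)/6=-347/418
seg 2: a=-1, c=M2/2=201/836, d=(M3−M2)/(6·2)=1/11, b=Δ2−h2·(2M2+M3)/6=-490/209
seg 3: a=-4, c=M3/2=657/836, d=(M4−M3)/(6·2)=-117/1672, b=Δ3−h3·(2M3+M4)/6=-61/209
seg 4: a=-2, c=M4/2=153/418, d=(M5−M4)/(6·2)=-51/836, b=Δ4−h4·(2M4+M5)/6=841/418
t_q=1/2 → seg 0, τ=1/2; S=2+487/418·τ+0·τ²+-139/836·τ³=17133/6688

  seg 0: a=2 b=487/418 c=0 d=-139/836
  seg 1: a=3 b=-347/418 c=-417/418 d=345/1672
  seg 2: a=-1 b=-490/209 c=201/836 d=1/11
  seg 3: a=-4 b=-61/209 c=657/836 d=-117/1672
  seg 4: a=-2 b=841/418 c=153/418 d=-51/836
S(1/2) = 17133/6688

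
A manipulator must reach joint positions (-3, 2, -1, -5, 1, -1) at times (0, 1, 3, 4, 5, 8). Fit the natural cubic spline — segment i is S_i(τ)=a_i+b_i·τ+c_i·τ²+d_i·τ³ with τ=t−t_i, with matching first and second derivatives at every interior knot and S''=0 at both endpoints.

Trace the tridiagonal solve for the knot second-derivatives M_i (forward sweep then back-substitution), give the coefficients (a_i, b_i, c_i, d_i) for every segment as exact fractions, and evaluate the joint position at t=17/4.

Δ: Δ0=5, Δ1=-3/2, Δ2=-4, Δ3=6, Δ4=-2/3
row 1: diag=6, rhs=-39; c'=1/3, d'=-13/2
row 2: denom=6−2·1/3=16/3; d'=(-15−2·-13/2)/(16/3)=-3/8
row 3: denom=4−1·3/16=61/16; d'=(60−1·-3/8)/(61/16)=966/61
row 4: denom=8−1·16/61=472/61; d'=(-40−1·966/61)/(472/61)=-1703/236
back: M4=-1703/236
back: M3=966/61−16/61·-1703/236=1046/59
back: M2=-3/8−3/16·1046/59=-873/236
back: M1=-13/2−1/3·-873/236=-1243/236
M: M0=0, M1=-1243/236, M2=-873/236, M3=1046/59, M4=-1703/236, M5=0
seg 0: a=-3, c=M0/2=0, d=(M1−M0)/(6·1)=-1243/1416, b=Δ0−h0·(2M0+M1)/6=8323/1416
seg 1: a=2, c=M1/2=-1243/472, d=(M2−M1)/(6·2)=185/1416, b=Δ1−h1·(2M1+M2)/6=2297/708
seg 2: a=-1, c=M2/2=-873/472, d=(M3−M2)/(6·1)=5057/1416, b=Δ2−h2·(2M2+M3)/6=-4051/708
seg 3: a=-5, c=M3/2=523/59, d=(M4−M3)/(6·1)=-5887/1416, b=Δ3−h3·(2M3+M4)/6=1831/1416
seg 4: a=1, c=M4/2=-1703/472, d=(M5−M4)/(6·3)=1703/4248, b=Δ4−h4·(2M4+M5)/6=4637/708
t_q=17/4 → seg 3, τ=1/4; S=-5+1831/1416·τ+523/59·τ²+-5887/1416·τ³=-126501/30208

  seg 0: a=-3 b=8323/1416 c=0 d=-1243/1416
  seg 1: a=2 b=2297/708 c=-1243/472 d=185/1416
  seg 2: a=-1 b=-4051/708 c=-873/472 d=5057/1416
  seg 3: a=-5 b=1831/1416 c=523/59 d=-5887/1416
  seg 4: a=1 b=4637/708 c=-1703/472 d=1703/4248
S(17/4) = -126501/30208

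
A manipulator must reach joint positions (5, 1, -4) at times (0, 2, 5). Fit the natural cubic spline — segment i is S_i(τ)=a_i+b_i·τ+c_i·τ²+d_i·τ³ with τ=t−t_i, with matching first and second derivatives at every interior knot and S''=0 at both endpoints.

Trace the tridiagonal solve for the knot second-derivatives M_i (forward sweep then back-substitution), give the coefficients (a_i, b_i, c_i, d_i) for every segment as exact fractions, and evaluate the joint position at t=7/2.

  seg 0: a=5 b=-31/15 c=0 d=1/60
  seg 1: a=1 b=-28/15 c=1/10 d=-1/90
S(7/2) = -129/80

Δ: Δ0=-2, Δ1=-5/3
row 1: diag=10, rhs=2; c'=3/10, d'=1/5
back: M1=1/5
M: M0=0, M1=1/5, M2=0
seg 0: a=5, c=M0/2=0, d=(M1−M0)/(6·2)=1/60, b=Δ0−h0·(2M0+M1)/6=-31/15
seg 1: a=1, c=M1/2=1/10, d=(M2−M1)/(6·3)=-1/90, b=Δ1−h1·(2M1+M2)/6=-28/15
t_q=7/2 → seg 1, τ=3/2; S=1+-28/15·τ+1/10·τ²+-1/90·τ³=-129/80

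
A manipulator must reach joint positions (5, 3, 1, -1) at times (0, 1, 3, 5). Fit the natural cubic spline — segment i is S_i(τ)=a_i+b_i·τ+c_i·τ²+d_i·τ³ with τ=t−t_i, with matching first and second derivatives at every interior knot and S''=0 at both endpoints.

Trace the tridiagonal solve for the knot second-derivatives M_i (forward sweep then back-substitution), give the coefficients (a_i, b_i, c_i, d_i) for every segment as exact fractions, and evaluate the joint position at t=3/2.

  seg 0: a=5 b=-24/11 c=0 d=2/11
  seg 1: a=3 b=-18/11 c=6/11 d=-5/44
  seg 2: a=1 b=-9/11 c=-3/22 d=1/44
S(3/2) = 811/352

Δ: Δ0=-2, Δ1=-1, Δ2=-1
row 1: diag=6, rhs=6; c'=1/3, d'=1
row 2: denom=8−2·1/3=22/3; d'=(0−2·1)/(22/3)=-3/11
back: M2=-3/11
back: M1=1−1/3·-3/11=12/11
M: M0=0, M1=12/11, M2=-3/11, M3=0
seg 0: a=5, c=M0/2=0, d=(M1−M0)/(6·1)=2/11, b=Δ0−h0·(2M0+M1)/6=-24/11
seg 1: a=3, c=M1/2=6/11, d=(M2−M1)/(6·2)=-5/44, b=Δ1−h1·(2M1+M2)/6=-18/11
seg 2: a=1, c=M2/2=-3/22, d=(M3−M2)/(6·2)=1/44, b=Δ2−h2·(2M2+M3)/6=-9/11
t_q=3/2 → seg 1, τ=1/2; S=3+-18/11·τ+6/11·τ²+-5/44·τ³=811/352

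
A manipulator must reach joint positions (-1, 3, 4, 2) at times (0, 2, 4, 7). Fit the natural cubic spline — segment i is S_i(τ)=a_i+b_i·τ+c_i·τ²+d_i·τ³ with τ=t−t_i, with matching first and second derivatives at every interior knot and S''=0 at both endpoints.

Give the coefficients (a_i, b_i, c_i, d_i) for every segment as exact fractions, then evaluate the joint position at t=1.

  seg 0: a=-1 b=7/3 c=0 d=-1/12
  seg 1: a=3 b=4/3 c=-1/2 d=1/24
  seg 2: a=4 b=-1/6 c=-1/4 d=1/36
S(1) = 5/4

Δ: Δ0=2, Δ1=1/2, Δ2=-2/3
row 1: diag=8, rhs=-9; c'=1/4, d'=-9/8
row 2: denom=10−2·1/4=19/2; d'=(-7−2·-9/8)/(19/2)=-1/2
back: M2=-1/2
back: M1=-9/8−1/4·-1/2=-1
M: M0=0, M1=-1, M2=-1/2, M3=0
seg 0: a=-1, c=M0/2=0, d=(M1−M0)/(6·2)=-1/12, b=Δ0−h0·(2M0+M1)/6=7/3
seg 1: a=3, c=M1/2=-1/2, d=(M2−M1)/(6·2)=1/24, b=Δ1−h1·(2M1+M2)/6=4/3
seg 2: a=4, c=M2/2=-1/4, d=(M3−M2)/(6·3)=1/36, b=Δ2−h2·(2M2+M3)/6=-1/6
t_q=1 → seg 0, τ=1; S=-1+7/3·τ+0·τ²+-1/12·τ³=5/4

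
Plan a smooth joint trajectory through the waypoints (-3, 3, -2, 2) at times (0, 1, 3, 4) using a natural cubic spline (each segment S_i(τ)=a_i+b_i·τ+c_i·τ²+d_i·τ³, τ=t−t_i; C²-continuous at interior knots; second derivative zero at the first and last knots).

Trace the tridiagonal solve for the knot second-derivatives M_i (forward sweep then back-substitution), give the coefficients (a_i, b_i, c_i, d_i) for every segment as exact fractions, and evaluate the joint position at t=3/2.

  seg 0: a=-3 b=8 c=0 d=-2
  seg 1: a=3 b=2 c=-6 d=15/8
  seg 2: a=-2 b=1/2 c=21/4 d=-7/4
S(3/2) = 175/64

Δ: Δ0=6, Δ1=-5/2, Δ2=4
row 1: diag=6, rhs=-51; c'=1/3, d'=-17/2
row 2: denom=6−2·1/3=16/3; d'=(39−2·-17/2)/(16/3)=21/2
back: M2=21/2
back: M1=-17/2−1/3·21/2=-12
M: M0=0, M1=-12, M2=21/2, M3=0
seg 0: a=-3, c=M0/2=0, d=(M1−M0)/(6·1)=-2, b=Δ0−h0·(2M0+M1)/6=8
seg 1: a=3, c=M1/2=-6, d=(M2−M1)/(6·2)=15/8, b=Δ1−h1·(2M1+M2)/6=2
seg 2: a=-2, c=M2/2=21/4, d=(M3−M2)/(6·1)=-7/4, b=Δ2−h2·(2M2+M3)/6=1/2
t_q=3/2 → seg 1, τ=1/2; S=3+2·τ+-6·τ²+15/8·τ³=175/64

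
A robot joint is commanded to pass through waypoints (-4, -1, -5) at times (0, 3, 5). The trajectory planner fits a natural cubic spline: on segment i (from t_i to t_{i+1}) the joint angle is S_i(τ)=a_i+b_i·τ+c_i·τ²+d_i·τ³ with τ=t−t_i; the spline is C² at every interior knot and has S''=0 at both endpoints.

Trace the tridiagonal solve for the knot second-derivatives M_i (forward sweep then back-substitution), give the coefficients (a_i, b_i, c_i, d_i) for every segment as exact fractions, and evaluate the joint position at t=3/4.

  seg 0: a=-4 b=19/10 c=0 d=-1/10
  seg 1: a=-1 b=-4/5 c=-9/10 d=3/20
S(3/4) = -335/128

Δ: Δ0=1, Δ1=-2
row 1: diag=10, rhs=-18; c'=1/5, d'=-9/5
back: M1=-9/5
M: M0=0, M1=-9/5, M2=0
seg 0: a=-4, c=M0/2=0, d=(M1−M0)/(6·3)=-1/10, b=Δ0−h0·(2M0+M1)/6=19/10
seg 1: a=-1, c=M1/2=-9/10, d=(M2−M1)/(6·2)=3/20, b=Δ1−h1·(2M1+M2)/6=-4/5
t_q=3/4 → seg 0, τ=3/4; S=-4+19/10·τ+0·τ²+-1/10·τ³=-335/128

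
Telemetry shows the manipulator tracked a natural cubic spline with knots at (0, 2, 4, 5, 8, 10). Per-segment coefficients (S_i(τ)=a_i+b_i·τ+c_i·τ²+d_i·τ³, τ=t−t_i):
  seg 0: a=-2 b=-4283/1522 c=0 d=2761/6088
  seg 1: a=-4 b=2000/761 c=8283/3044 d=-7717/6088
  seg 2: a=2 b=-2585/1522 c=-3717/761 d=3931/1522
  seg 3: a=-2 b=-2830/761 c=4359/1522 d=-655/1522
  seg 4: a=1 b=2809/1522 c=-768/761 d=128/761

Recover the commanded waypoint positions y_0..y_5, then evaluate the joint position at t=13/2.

y_0 = S_0(0) = a_0 = -2
y_1 = S_1(0) = a_1 = -4
y_2 = S_2(0) = a_2 = 2
y_3 = S_3(0) = a_3 = -2
y_4 = S_4(0) = a_4 = 1
y_5 = S_4(2) = 2
t_q=13/2 is in segment 3 (τ=3/2); S_3(τ)=-31495/12176

y_0=-2 y_1=-4 y_2=2 y_3=-2 y_4=1 y_5=2
S(13/2) = -31495/12176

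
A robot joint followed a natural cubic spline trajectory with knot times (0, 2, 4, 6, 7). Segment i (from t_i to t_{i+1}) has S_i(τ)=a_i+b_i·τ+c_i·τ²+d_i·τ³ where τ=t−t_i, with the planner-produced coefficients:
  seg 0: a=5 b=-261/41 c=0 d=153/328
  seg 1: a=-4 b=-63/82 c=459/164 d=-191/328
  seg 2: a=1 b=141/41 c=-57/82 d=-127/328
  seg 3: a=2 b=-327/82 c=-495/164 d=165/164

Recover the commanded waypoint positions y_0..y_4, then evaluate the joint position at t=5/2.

y_0 = S_0(0) = a_0 = 5
y_1 = S_1(0) = a_1 = -4
y_2 = S_2(0) = a_2 = 1
y_3 = S_3(0) = a_3 = 2
y_4 = S_3(1) = -4
t_q=5/2 is in segment 1 (τ=1/2); S_1(τ)=-9859/2624

y_0=5 y_1=-4 y_2=1 y_3=2 y_4=-4
S(5/2) = -9859/2624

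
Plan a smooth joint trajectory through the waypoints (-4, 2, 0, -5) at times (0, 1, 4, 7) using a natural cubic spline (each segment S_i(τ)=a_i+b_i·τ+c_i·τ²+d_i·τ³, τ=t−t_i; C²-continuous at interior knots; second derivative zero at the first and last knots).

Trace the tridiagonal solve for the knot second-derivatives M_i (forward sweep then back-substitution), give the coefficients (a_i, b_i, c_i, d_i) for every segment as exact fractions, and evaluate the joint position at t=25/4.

  seg 0: a=-4 b=599/87 c=0 d=-77/87
  seg 1: a=2 b=368/87 c=-77/29 d=89/261
  seg 2: a=0 b=-217/87 c=12/29 d=-4/87
S(25/4) = -1875/464

Δ: Δ0=6, Δ1=-2/3, Δ2=-5/3
row 1: diag=8, rhs=-40; c'=3/8, d'=-5
row 2: denom=12−3·3/8=87/8; d'=(-6−3·-5)/(87/8)=24/29
back: M2=24/29
back: M1=-5−3/8·24/29=-154/29
M: M0=0, M1=-154/29, M2=24/29, M3=0
seg 0: a=-4, c=M0/2=0, d=(M1−M0)/(6·1)=-77/87, b=Δ0−h0·(2M0+M1)/6=599/87
seg 1: a=2, c=M1/2=-77/29, d=(M2−M1)/(6·3)=89/261, b=Δ1−h1·(2M1+M2)/6=368/87
seg 2: a=0, c=M2/2=12/29, d=(M3−M2)/(6·3)=-4/87, b=Δ2−h2·(2M2+M3)/6=-217/87
t_q=25/4 → seg 2, τ=9/4; S=0+-217/87·τ+12/29·τ²+-4/87·τ³=-1875/464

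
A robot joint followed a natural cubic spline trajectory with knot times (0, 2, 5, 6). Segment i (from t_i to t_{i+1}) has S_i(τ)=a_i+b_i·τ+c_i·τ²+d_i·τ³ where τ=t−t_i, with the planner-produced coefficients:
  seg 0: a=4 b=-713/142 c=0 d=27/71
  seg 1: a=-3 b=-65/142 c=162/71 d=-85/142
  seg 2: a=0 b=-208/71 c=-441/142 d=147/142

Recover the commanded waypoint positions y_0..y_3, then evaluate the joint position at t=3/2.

y_0=4 y_1=-3 y_2=0 y_3=-5
S(3/2) = -1277/568

y_0 = S_0(0) = a_0 = 4
y_1 = S_1(0) = a_1 = -3
y_2 = S_2(0) = a_2 = 0
y_3 = S_2(1) = -5
t_q=3/2 is in segment 0 (τ=3/2); S_0(τ)=-1277/568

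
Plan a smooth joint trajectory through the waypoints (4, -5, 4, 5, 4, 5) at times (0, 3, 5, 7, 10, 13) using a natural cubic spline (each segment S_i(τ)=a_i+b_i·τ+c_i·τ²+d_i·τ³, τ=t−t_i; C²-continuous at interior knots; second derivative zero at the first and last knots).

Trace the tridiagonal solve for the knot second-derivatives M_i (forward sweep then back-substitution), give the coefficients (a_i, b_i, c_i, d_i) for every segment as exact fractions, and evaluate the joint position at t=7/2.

Δ: Δ0=-3, Δ1=9/2, Δ2=1/2, Δ3=-1/3, Δ4=1/3
row 1: diag=10, rhs=45; c'=1/5, d'=9/2
row 2: denom=8−2·1/5=38/5; d'=(-24−2·9/2)/(38/5)=-165/38
row 3: denom=10−2·5/19=180/19; d'=(-5−2·-165/38)/(180/19)=7/18
row 4: denom=12−3·19/60=221/20; d'=(4−3·7/18)/(221/20)=10/39
back: M4=10/39
back: M3=7/18−19/60·10/39=4/13
back: M2=-165/38−5/19·4/13=-115/26
back: M1=9/2−1/5·-115/26=70/13
M: M0=0, M1=70/13, M2=-115/26, M3=4/13, M4=10/39, M5=0
seg 0: a=4, c=M0/2=0, d=(M1−M0)/(6·3)=35/117, b=Δ0−h0·(2M0+M1)/6=-74/13
seg 1: a=-5, c=M1/2=35/13, d=(M2−M1)/(6·2)=-85/104, b=Δ1−h1·(2M1+M2)/6=31/13
seg 2: a=4, c=M2/2=-115/52, d=(M3−M2)/(6·2)=41/104, b=Δ2−h2·(2M2+M3)/6=87/26
seg 3: a=5, c=M3/2=2/13, d=(M4−M3)/(6·3)=-1/351, b=Δ3−h3·(2M3+M4)/6=-10/13
seg 4: a=4, c=M4/2=5/39, d=(M5−M4)/(6·3)=-5/351, b=Δ4−h4·(2M4+M5)/6=1/13
t_q=7/2 → seg 1, τ=1/2; S=-5+31/13·τ+35/13·τ²+-85/104·τ³=-2693/832

  seg 0: a=4 b=-74/13 c=0 d=35/117
  seg 1: a=-5 b=31/13 c=35/13 d=-85/104
  seg 2: a=4 b=87/26 c=-115/52 d=41/104
  seg 3: a=5 b=-10/13 c=2/13 d=-1/351
  seg 4: a=4 b=1/13 c=5/39 d=-5/351
S(7/2) = -2693/832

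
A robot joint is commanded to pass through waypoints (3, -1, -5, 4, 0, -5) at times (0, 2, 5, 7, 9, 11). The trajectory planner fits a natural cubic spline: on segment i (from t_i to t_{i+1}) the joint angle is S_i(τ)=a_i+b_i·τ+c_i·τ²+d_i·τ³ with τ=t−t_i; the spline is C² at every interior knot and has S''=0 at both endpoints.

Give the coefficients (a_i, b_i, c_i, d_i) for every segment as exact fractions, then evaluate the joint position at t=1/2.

  seg 0: a=3 b=-6244/3855 c=0 d=-733/7710
  seg 1: a=-1 b=-10642/3855 c=-733/1285 d=4033/11565
  seg 2: a=-5 b=12461/3855 c=660/257 d=-29827/30840
  seg 3: a=4 b=14641/7710 c=-16627/5140 d=991/1542
  seg 4: a=0 b=-25661/7710 c=3193/5140 d=-3193/30840
S(1/2) = 8957/4112

Δ: Δ0=-2, Δ1=-4/3, Δ2=9/2, Δ3=-2, Δ4=-5/2
row 1: diag=10, rhs=4; c'=3/10, d'=2/5
row 2: denom=10−3·3/10=91/10; d'=(35−3·2/5)/(91/10)=26/7
row 3: denom=8−2·20/91=688/91; d'=(-39−2·26/7)/(688/91)=-4225/688
row 4: denom=8−2·91/344=1285/172; d'=(-3−2·-4225/688)/(1285/172)=3193/2570
back: M4=3193/2570
back: M3=-4225/688−91/344·3193/2570=-16627/2570
back: M2=26/7−20/91·-16627/2570=1320/257
back: M1=2/5−3/10·1320/257=-1466/1285
M: M0=0, M1=-1466/1285, M2=1320/257, M3=-16627/2570, M4=3193/2570, M5=0
seg 0: a=3, c=M0/2=0, d=(M1−M0)/(6·2)=-733/7710, b=Δ0−h0·(2M0+M1)/6=-6244/3855
seg 1: a=-1, c=M1/2=-733/1285, d=(M2−M1)/(6·3)=4033/11565, b=Δ1−h1·(2M1+M2)/6=-10642/3855
seg 2: a=-5, c=M2/2=660/257, d=(M3−M2)/(6·2)=-29827/30840, b=Δ2−h2·(2M2+M3)/6=12461/3855
seg 3: a=4, c=M3/2=-16627/5140, d=(M4−M3)/(6·2)=991/1542, b=Δ3−h3·(2M3+M4)/6=14641/7710
seg 4: a=0, c=M4/2=3193/5140, d=(M5−M4)/(6·2)=-3193/30840, b=Δ4−h4·(2M4+M5)/6=-25661/7710
t_q=1/2 → seg 0, τ=1/2; S=3+-6244/3855·τ+0·τ²+-733/7710·τ³=8957/4112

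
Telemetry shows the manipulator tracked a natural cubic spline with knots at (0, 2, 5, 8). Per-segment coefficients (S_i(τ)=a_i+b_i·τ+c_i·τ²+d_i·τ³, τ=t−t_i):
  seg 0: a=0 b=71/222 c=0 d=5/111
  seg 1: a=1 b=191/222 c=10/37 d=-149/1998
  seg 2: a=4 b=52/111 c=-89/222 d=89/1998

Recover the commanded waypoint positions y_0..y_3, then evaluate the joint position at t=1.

y_0=0 y_1=1 y_2=4 y_3=3
S(1) = 27/74

y_0 = S_0(0) = a_0 = 0
y_1 = S_1(0) = a_1 = 1
y_2 = S_2(0) = a_2 = 4
y_3 = S_2(3) = 3
t_q=1 is in segment 0 (τ=1); S_0(τ)=27/74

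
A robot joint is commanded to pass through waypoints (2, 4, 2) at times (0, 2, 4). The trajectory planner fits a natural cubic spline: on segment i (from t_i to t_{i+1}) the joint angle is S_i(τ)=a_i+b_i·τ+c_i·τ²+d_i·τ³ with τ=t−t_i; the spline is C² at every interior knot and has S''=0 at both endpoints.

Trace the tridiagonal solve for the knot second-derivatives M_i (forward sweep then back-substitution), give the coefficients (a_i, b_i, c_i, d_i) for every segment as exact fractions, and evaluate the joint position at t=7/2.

  seg 0: a=2 b=3/2 c=0 d=-1/8
  seg 1: a=4 b=0 c=-3/4 d=1/8
S(7/2) = 175/64

Δ: Δ0=1, Δ1=-1
row 1: diag=8, rhs=-12; c'=1/4, d'=-3/2
back: M1=-3/2
M: M0=0, M1=-3/2, M2=0
seg 0: a=2, c=M0/2=0, d=(M1−M0)/(6·2)=-1/8, b=Δ0−h0·(2M0+M1)/6=3/2
seg 1: a=4, c=M1/2=-3/4, d=(M2−M1)/(6·2)=1/8, b=Δ1−h1·(2M1+M2)/6=0
t_q=7/2 → seg 1, τ=3/2; S=4+0·τ+-3/4·τ²+1/8·τ³=175/64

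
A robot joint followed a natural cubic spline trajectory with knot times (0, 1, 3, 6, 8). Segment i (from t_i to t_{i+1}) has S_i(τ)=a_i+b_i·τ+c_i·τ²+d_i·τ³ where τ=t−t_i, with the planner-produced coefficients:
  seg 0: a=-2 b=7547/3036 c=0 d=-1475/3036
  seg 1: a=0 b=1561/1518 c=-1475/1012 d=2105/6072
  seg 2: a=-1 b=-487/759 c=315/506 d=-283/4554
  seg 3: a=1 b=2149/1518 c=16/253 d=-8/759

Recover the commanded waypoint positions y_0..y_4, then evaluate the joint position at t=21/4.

y_0 = S_0(0) = a_0 = -2
y_1 = S_1(0) = a_1 = 0
y_2 = S_2(0) = a_2 = -1
y_3 = S_3(0) = a_3 = 1
y_4 = S_3(2) = 4
t_q=21/4 is in segment 2 (τ=9/4); S_2(τ)=1/32384

y_0=-2 y_1=0 y_2=-1 y_3=1 y_4=4
S(21/4) = 1/32384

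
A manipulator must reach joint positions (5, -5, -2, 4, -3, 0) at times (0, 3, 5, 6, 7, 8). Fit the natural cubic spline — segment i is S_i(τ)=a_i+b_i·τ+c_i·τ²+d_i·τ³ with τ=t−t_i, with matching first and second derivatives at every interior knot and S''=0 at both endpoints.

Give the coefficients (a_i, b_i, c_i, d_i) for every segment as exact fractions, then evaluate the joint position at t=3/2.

Δ: Δ0=-10/3, Δ1=3/2, Δ2=6, Δ3=-7, Δ4=3
row 1: diag=10, rhs=29; c'=1/5, d'=29/10
row 2: denom=6−2·1/5=28/5; d'=(27−2·29/10)/(28/5)=53/14
row 3: denom=4−1·5/28=107/28; d'=(-78−1·53/14)/(107/28)=-2290/107
row 4: denom=4−1·28/107=400/107; d'=(60−1·-2290/107)/(400/107)=871/40
back: M4=871/40
back: M3=-2290/107−28/107·871/40=-271/10
back: M2=53/14−5/28·-271/10=69/8
back: M1=29/10−1/5·69/8=47/40
M: M0=0, M1=47/40, M2=69/8, M3=-271/10, M4=871/40, M5=0
seg 0: a=5, c=M0/2=0, d=(M1−M0)/(6·3)=47/720, b=Δ0−h0·(2M0+M1)/6=-941/240
seg 1: a=-5, c=M1/2=47/80, d=(M2−M1)/(6·2)=149/240, b=Δ1−h1·(2M1+M2)/6=-259/120
seg 2: a=-2, c=M2/2=69/16, d=(M3−M2)/(6·1)=-1429/240, b=Δ2−h2·(2M2+M3)/6=917/120
seg 3: a=4, c=M3/2=-271/20, d=(M4−M3)/(6·1)=391/48, b=Δ3−h3·(2M3+M4)/6=-383/240
seg 4: a=-3, c=M4/2=871/80, d=(M5−M4)/(6·1)=-871/240, b=Δ4−h4·(2M4+M5)/6=-511/120
t_q=3/2 → seg 0, τ=3/2; S=5+-941/240·τ+0·τ²+47/720·τ³=-423/640

  seg 0: a=5 b=-941/240 c=0 d=47/720
  seg 1: a=-5 b=-259/120 c=47/80 d=149/240
  seg 2: a=-2 b=917/120 c=69/16 d=-1429/240
  seg 3: a=4 b=-383/240 c=-271/20 d=391/48
  seg 4: a=-3 b=-511/120 c=871/80 d=-871/240
S(3/2) = -423/640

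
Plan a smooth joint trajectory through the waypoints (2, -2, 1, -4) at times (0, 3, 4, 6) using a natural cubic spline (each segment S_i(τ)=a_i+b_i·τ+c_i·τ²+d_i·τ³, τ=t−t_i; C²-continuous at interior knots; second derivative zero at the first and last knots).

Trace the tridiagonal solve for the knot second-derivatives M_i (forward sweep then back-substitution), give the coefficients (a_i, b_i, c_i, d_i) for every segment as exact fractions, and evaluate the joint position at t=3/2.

Δ: Δ0=-4/3, Δ1=3, Δ2=-5/2
row 1: diag=8, rhs=26; c'=1/8, d'=13/4
row 2: denom=6−1·1/8=47/8; d'=(-33−1·13/4)/(47/8)=-290/47
back: M2=-290/47
back: M1=13/4−1/8·-290/47=189/47
M: M0=0, M1=189/47, M2=-290/47, M3=0
seg 0: a=2, c=M0/2=0, d=(M1−M0)/(6·3)=21/94, b=Δ0−h0·(2M0+M1)/6=-943/282
seg 1: a=-2, c=M1/2=189/94, d=(M2−M1)/(6·1)=-479/282, b=Δ1−h1·(2M1+M2)/6=379/141
seg 2: a=1, c=M2/2=-145/47, d=(M3−M2)/(6·2)=145/282, b=Δ2−h2·(2M2+M3)/6=455/282
t_q=3/2 → seg 0, τ=3/2; S=2+-943/282·τ+0·τ²+21/94·τ³=-1701/752

  seg 0: a=2 b=-943/282 c=0 d=21/94
  seg 1: a=-2 b=379/141 c=189/94 d=-479/282
  seg 2: a=1 b=455/282 c=-145/47 d=145/282
S(3/2) = -1701/752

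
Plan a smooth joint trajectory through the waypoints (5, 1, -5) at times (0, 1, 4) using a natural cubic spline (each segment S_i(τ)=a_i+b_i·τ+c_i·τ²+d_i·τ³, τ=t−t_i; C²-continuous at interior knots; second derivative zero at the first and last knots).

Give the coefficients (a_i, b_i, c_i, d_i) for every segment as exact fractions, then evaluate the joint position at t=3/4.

Δ: Δ0=-4, Δ1=-2
row 1: diag=8, rhs=12; c'=3/8, d'=3/2
back: M1=3/2
M: M0=0, M1=3/2, M2=0
seg 0: a=5, c=M0/2=0, d=(M1−M0)/(6·1)=1/4, b=Δ0−h0·(2M0+M1)/6=-17/4
seg 1: a=1, c=M1/2=3/4, d=(M2−M1)/(6·3)=-1/12, b=Δ1−h1·(2M1+M2)/6=-7/2
t_q=3/4 → seg 0, τ=3/4; S=5+-17/4·τ+0·τ²+1/4·τ³=491/256

  seg 0: a=5 b=-17/4 c=0 d=1/4
  seg 1: a=1 b=-7/2 c=3/4 d=-1/12
S(3/4) = 491/256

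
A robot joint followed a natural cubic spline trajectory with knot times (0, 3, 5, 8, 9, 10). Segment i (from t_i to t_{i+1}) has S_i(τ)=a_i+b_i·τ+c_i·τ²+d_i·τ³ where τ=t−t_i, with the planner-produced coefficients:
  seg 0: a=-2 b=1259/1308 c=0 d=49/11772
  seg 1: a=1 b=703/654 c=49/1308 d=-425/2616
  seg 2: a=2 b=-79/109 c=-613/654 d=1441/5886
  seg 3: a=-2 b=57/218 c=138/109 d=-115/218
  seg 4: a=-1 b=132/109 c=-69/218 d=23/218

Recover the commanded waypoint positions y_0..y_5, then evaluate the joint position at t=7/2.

y_0 = S_0(0) = a_0 = -2
y_1 = S_1(0) = a_1 = 1
y_2 = S_2(0) = a_2 = 2
y_3 = S_3(0) = a_3 = -2
y_4 = S_4(0) = a_4 = -1
y_5 = S_4(1) = 0
t_q=7/2 is in segment 1 (τ=1/2); S_1(τ)=10649/6976

y_0=-2 y_1=1 y_2=2 y_3=-2 y_4=-1 y_5=0
S(7/2) = 10649/6976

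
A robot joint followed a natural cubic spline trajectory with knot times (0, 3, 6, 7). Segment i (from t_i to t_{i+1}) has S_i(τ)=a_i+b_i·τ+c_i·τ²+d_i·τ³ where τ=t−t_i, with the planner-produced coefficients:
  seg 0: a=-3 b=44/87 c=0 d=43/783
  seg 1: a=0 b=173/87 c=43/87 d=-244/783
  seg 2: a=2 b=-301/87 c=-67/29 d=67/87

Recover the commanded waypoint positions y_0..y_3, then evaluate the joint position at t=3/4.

y_0 = S_0(0) = a_0 = -3
y_1 = S_1(0) = a_1 = 0
y_2 = S_2(0) = a_2 = 2
y_3 = S_2(1) = -3
t_q=3/4 is in segment 0 (τ=3/4); S_0(τ)=-4821/1856

y_0=-3 y_1=0 y_2=2 y_3=-3
S(3/4) = -4821/1856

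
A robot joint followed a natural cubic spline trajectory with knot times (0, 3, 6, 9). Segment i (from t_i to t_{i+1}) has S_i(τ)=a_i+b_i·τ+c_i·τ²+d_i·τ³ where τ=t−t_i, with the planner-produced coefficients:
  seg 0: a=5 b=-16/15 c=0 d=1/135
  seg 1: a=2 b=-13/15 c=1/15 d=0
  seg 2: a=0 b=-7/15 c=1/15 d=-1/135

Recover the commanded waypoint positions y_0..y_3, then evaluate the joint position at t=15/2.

y_0 = S_0(0) = a_0 = 5
y_1 = S_1(0) = a_1 = 2
y_2 = S_2(0) = a_2 = 0
y_3 = S_2(3) = -1
t_q=15/2 is in segment 2 (τ=3/2); S_2(τ)=-23/40

y_0=5 y_1=2 y_2=0 y_3=-1
S(15/2) = -23/40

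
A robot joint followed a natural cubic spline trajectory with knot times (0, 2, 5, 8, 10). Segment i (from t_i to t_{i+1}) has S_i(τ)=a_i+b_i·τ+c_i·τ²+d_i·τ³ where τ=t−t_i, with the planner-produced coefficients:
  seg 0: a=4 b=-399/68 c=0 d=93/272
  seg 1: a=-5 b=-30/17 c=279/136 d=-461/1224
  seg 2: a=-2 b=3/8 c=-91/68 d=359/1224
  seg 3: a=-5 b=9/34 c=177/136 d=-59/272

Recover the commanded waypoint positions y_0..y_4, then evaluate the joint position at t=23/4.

y_0=4 y_1=-5 y_2=-2 y_3=-5 y_4=-1
S(23/4) = -20435/8704

y_0 = S_0(0) = a_0 = 4
y_1 = S_1(0) = a_1 = -5
y_2 = S_2(0) = a_2 = -2
y_3 = S_3(0) = a_3 = -5
y_4 = S_3(2) = -1
t_q=23/4 is in segment 2 (τ=3/4); S_2(τ)=-20435/8704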